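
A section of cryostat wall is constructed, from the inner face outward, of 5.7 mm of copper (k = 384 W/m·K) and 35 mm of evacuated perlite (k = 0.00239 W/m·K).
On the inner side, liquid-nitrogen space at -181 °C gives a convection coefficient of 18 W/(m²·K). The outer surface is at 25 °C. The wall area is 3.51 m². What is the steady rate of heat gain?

Q ≈ 49.2 W

Using the resistance-network approach (series):
R_inner film = 1/(h_i·A) = 1/(18×3.51) = 0.01583 K/W
R_copper = L/(kA) = 0.0057/(384×3.51) = 4.229×10^-6 K/W
R_evacuated perlite = L/(kA) = 0.035/(0.00239×3.51) = 4.172 K/W
R_total = 4.188 K/W
Q = ΔT / R_total = 206 / 4.188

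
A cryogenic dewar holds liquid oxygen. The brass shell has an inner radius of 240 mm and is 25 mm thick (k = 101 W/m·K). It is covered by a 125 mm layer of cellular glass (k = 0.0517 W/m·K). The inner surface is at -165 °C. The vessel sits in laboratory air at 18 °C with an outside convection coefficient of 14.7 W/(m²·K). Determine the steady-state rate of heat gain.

Q ≈ 96.4 W

Radial (spherical) resistances in series:
R_brass shell = (1/0.24 − 1/0.265)/(4π×101) = 3.097×10^-4 K/W
R_cellular glass = (1/0.265 − 1/0.39)/(4π×0.0517) = 1.862 K/W
R_outer film = 1/(h·4πr_o²) = 1/(14.7×4π×0.39²) = 0.03559 K/W
R_total = 1.898 K/W
Q = ΔT/R_total = 183/1.898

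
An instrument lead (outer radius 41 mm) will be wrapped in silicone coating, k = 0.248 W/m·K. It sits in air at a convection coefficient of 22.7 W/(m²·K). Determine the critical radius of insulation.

r_cr ≈ 10.9 mm

For a cylinder r_cr = k/h = 0.248/22.7
r_cr = 10.9 mm; since the bare radius (41 mm) is above r_cr, any added insulation will reduce heat loss.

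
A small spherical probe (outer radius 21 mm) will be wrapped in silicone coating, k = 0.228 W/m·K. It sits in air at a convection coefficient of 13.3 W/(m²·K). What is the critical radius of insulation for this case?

r_cr ≈ 34.3 mm

For a sphere r_cr = 2k/h = 2×0.228/13.3
r_cr = 34.3 mm; since the bare radius (21 mm) is below r_cr, adding a thin layer of insulation will *increase* heat loss.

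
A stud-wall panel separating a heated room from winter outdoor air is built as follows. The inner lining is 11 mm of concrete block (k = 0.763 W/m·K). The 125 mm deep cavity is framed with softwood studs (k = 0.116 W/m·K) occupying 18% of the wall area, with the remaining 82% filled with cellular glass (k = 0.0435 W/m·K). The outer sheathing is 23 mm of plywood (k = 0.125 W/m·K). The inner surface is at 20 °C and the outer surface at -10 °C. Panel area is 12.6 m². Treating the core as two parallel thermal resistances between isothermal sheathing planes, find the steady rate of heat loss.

Sheathing layers in series; stud and cavity paths in parallel between them.
R_inner = 0.011/(0.763×12.6) = 0.001144 K/W
R_stud  = 0.125/(0.116×0.18×12.6) = 0.4751 K/W
R_cav   = 0.125/(0.0435×0.82×12.6) = 0.2781 K/W
1/R_core = 1/R_stud + 1/R_cav → R_core = 0.1754 K/W
R_outer = 0.023/(0.125×12.6) = 0.0146 K/W
R_total = 0.1912 K/W
Q = ΔT/R_total = 30/0.1912

Q ≈ 157 W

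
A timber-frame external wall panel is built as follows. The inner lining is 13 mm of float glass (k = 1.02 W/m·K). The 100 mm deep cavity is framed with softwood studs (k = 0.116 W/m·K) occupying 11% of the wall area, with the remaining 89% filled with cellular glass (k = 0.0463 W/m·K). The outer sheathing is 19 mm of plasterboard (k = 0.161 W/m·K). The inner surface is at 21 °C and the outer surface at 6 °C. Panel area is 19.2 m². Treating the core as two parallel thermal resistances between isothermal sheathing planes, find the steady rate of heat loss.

Sheathing layers in series; stud and cavity paths in parallel between them.
R_inner = 0.013/(1.02×19.2) = 6.638×10^-4 K/W
R_stud  = 0.1/(0.116×0.11×19.2) = 0.4082 K/W
R_cav   = 0.1/(0.0463×0.89×19.2) = 0.1264 K/W
1/R_core = 1/R_stud + 1/R_cav → R_core = 0.09651 K/W
R_outer = 0.019/(0.161×19.2) = 0.006146 K/W
R_total = 0.1033 K/W
Q = ΔT/R_total = 15/0.1033

Q ≈ 145 W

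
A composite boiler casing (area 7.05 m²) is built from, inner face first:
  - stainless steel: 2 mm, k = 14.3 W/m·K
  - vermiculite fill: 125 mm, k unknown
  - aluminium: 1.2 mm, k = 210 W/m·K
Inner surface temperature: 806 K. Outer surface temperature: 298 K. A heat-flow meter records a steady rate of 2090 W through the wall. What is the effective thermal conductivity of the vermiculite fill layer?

k ≈ 0.073 W/(m·K)

Series thermal resistances:
R_stainless steel = L/(kA) = 0.002/(14.3×7.05) = 1.984×10^-5 K/W
R_aluminium = L/(kA) = 0.0012/(210×7.05) = 8.105×10^-7 K/W
Sum of known resistances R_other = 2.065×10^-5 K/W
Total R = ΔT/Q = 508/2090 = 0.2431 K/W
R_vermiculite fill = R_total − R_other = 0.243 K/W
k = L/(R·A) = 0.125/(0.243×7.05)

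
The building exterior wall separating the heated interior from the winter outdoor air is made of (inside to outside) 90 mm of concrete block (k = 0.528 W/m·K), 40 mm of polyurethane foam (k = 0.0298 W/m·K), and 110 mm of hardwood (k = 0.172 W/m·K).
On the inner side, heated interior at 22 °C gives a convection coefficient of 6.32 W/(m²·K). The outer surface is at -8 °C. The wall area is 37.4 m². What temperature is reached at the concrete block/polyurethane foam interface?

T ≈ 17.7 °C

Thermal resistances in series:
R_inner film = 1/(h_i·A) = 1/(6.32×37.4) = 0.004231 K/W
R_concrete block = L/(kA) = 0.09/(0.528×37.4) = 0.004558 K/W
R_polyurethane foam = L/(kA) = 0.04/(0.0298×37.4) = 0.03589 K/W
R_hardwood = L/(kA) = 0.11/(0.172×37.4) = 0.0171 K/W
R_total = 0.06178 K/W;  Q = ΔT/R_total = 30/0.06178 = 485.6 W
T_interface = T_inner − Q·ΣR(inner→interface) = 22 − 486×0.008788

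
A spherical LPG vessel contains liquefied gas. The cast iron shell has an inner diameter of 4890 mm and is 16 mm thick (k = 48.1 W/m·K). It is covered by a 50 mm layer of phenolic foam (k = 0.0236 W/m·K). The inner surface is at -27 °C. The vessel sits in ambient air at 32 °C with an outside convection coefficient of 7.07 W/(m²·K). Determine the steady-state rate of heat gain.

Q ≈ 2030 W

Radial (spherical) resistances in series:
R_cast iron shell = (1/2.445 − 1/2.461)/(4π×48.1) = 4.399×10^-6 K/W
R_phenolic foam = (1/2.461 − 1/2.511)/(4π×0.0236) = 0.02728 K/W
R_outer film = 1/(h·4πr_o²) = 1/(7.07×4π×2.511²) = 0.001785 K/W
R_total = 0.02907 K/W
Q = ΔT/R_total = 59/0.02907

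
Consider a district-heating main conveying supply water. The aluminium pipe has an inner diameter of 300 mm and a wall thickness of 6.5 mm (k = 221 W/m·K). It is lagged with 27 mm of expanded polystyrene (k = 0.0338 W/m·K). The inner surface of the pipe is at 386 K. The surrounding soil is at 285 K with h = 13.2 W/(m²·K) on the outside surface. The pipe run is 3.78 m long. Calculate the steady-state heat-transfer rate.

Per-layer cylindrical resistances, series-summed:
R_aluminium pipe wall = ln(156.5/150)/(2π×221×3.78) = 8.082×10^-6 K/W
R_expanded polystyrene = ln(183.5/156.5)/(2π×0.0338×3.78) = 0.1983 K/W
R_outer film = 1/(h_o·2πr_oL) = 1/(13.2×2π×0.1835×3.78) = 0.01738 K/W
R_total = 0.2157 K/W
Q = ΔT/R_total = 101/0.2157

Q ≈ 468 W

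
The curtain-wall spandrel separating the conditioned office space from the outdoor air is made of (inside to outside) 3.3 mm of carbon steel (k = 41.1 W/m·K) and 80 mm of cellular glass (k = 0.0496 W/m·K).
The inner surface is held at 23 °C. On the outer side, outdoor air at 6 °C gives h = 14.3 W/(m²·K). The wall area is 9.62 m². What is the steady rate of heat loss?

Q ≈ 97.2 W

Using the resistance-network approach (series):
R_carbon steel = L/(kA) = 0.0033/(41.1×9.62) = 8.346×10^-6 K/W
R_cellular glass = L/(kA) = 0.08/(0.0496×9.62) = 0.1677 K/W
R_outer film = 1/(h_o·A) = 1/(14.3×9.62) = 0.007269 K/W
R_total = 0.1749 K/W
Q = ΔT / R_total = 17 / 0.1749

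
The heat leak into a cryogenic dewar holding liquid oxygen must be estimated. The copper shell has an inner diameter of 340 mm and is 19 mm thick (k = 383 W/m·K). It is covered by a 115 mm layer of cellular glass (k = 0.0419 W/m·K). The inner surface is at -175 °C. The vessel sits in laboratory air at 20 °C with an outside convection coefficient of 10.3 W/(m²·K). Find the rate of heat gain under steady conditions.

Radial (spherical) resistances in series:
R_copper shell = (1/0.17 − 1/0.189)/(4π×383) = 1.229×10^-4 K/W
R_cellular glass = (1/0.189 − 1/0.304)/(4π×0.0419) = 3.801 K/W
R_outer film = 1/(h·4πr_o²) = 1/(10.3×4π×0.304²) = 0.0836 K/W
R_total = 3.885 K/W
Q = ΔT/R_total = 195/3.885

Q ≈ 50.2 W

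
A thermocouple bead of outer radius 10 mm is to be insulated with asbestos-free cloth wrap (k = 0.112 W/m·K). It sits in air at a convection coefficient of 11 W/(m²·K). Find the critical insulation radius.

For a sphere r_cr = 2k/h = 2×0.112/11
r_cr = 20.4 mm; since the bare radius (10 mm) is below r_cr, adding a thin layer of insulation will *increase* heat loss.

r_cr ≈ 20.4 mm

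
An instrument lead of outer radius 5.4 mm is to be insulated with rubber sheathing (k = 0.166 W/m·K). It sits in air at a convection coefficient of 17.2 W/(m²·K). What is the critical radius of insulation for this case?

r_cr ≈ 9.65 mm

For a cylinder r_cr = k/h = 0.166/17.2
r_cr = 9.65 mm; since the bare radius (5.4 mm) is below r_cr, adding a thin layer of insulation will *increase* heat loss.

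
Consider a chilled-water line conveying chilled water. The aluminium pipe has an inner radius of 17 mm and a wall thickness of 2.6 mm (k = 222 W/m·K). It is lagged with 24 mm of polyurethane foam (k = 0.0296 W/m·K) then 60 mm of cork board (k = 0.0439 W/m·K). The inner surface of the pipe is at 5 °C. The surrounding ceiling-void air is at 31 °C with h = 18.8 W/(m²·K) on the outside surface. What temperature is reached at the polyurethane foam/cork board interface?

Radial resistances (cylindrical: R_cond = ln(r_o/r_i)/(2πkL), R_conv = 1/(h·2πrL)):
R_aluminium pipe wall = ln(19.6/17)/(2π×222×1) = 1.02×10^-4 K/W
R_polyurethane foam = ln(43.6/19.6)/(2π×0.0296×1) = 4.299 K/W
R_cork board = ln(103.6/43.6)/(2π×0.0439×1) = 3.138 K/W
R_outer film = 1/(h_o·2πr_oL) = 1/(18.8×2π×0.1036×1) = 0.08172 K/W
R_total = 7.518 K/W
Q = ΔT/R_total = 26/7.518
Q = 3.46 W/m
T_interface = T_inner + Q·ΣR(inner→interface) = 5 + 3.46×4.299

T ≈ 19.9 °C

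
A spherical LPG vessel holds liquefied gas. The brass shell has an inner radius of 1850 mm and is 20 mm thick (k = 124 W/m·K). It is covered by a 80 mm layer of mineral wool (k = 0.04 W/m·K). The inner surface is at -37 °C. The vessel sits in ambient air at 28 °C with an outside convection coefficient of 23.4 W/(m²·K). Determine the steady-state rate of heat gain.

For a spherical shell R = (1/r₁ − 1/r₂)/(4πk); film R = 1/(h·4πr²). In series:
R_brass shell = (1/1.85 − 1/1.87)/(4π×124) = 3.71×10^-6 K/W
R_mineral wool = (1/1.87 − 1/1.95)/(4π×0.04) = 0.04365 K/W
R_outer film = 1/(h·4πr_o²) = 1/(23.4×4π×1.95²) = 8.943×10^-4 K/W
R_total = 0.04454 K/W
Q = ΔT/R_total = 65/0.04454

Q ≈ 1460 W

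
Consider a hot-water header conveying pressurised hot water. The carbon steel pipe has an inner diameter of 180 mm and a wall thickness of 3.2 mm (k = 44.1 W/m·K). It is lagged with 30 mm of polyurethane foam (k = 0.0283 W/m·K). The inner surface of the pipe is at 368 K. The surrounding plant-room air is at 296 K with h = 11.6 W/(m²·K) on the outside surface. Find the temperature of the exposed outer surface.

T ≈ 301 K

For a radial system each layer contributes R = ln(r_out/r_in)/(2πkL); films add R = 1/(hA).
R_carbon steel pipe wall = ln(93.2/90)/(2π×44.1×1) = 1.261×10^-4 K/W
R_polyurethane foam = ln(123.2/93.2)/(2π×0.0283×1) = 1.569 K/W
R_outer film = 1/(h_o·2πr_oL) = 1/(11.6×2π×0.1232×1) = 0.1114 K/W
R_total = 1.681 K/W
Q = ΔT/R_total = 72/1.681
Q = 42.8 W/m
T_interface = T_inner − Q·ΣR(inner→interface) = 368 − 42.8×1.57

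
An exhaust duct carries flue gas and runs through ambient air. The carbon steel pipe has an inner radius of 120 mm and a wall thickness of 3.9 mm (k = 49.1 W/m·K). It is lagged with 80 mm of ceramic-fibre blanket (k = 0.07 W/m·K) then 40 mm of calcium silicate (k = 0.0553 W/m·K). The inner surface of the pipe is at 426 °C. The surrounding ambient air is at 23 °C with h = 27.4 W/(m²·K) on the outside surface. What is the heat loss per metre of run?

Per-layer cylindrical resistances, series-summed:
R_carbon steel pipe wall = ln(123.9/120)/(2π×49.1×1) = 1.037×10^-4 K/W
R_ceramic-fibre blanket = ln(203.9/123.9)/(2π×0.07×1) = 1.133 K/W
R_calcium silicate = ln(243.9/203.9)/(2π×0.0553×1) = 0.5155 K/W
R_outer film = 1/(h_o·2πr_oL) = 1/(27.4×2π×0.2439×1) = 0.02382 K/W
R_total = 1.672 K/W
Q = ΔT/R_total = 403/1.672

q′ ≈ 241 W/m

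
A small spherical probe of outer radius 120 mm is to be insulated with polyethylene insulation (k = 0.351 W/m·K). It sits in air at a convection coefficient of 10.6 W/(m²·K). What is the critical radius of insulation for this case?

r_cr ≈ 66.2 mm

For a sphere r_cr = 2k/h = 2×0.351/10.6
r_cr = 66.2 mm; since the bare radius (120 mm) is above r_cr, any added insulation will reduce heat loss.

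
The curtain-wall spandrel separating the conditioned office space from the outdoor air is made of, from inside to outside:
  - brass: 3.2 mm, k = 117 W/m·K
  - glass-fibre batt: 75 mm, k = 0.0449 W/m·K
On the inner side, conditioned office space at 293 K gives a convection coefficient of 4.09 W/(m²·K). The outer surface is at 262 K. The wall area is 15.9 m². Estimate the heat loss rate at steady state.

Q ≈ 257 W

Treating each layer as a thermal resistance in series:
R_inner film = 1/(h_i·A) = 1/(4.09×15.9) = 0.01538 K/W
R_brass = L/(kA) = 0.0032/(117×15.9) = 1.72×10^-6 K/W
R_glass-fibre batt = L/(kA) = 0.075/(0.0449×15.9) = 0.1051 K/W
R_total = 0.1204 K/W
Q = ΔT / R_total = 31 / 0.1204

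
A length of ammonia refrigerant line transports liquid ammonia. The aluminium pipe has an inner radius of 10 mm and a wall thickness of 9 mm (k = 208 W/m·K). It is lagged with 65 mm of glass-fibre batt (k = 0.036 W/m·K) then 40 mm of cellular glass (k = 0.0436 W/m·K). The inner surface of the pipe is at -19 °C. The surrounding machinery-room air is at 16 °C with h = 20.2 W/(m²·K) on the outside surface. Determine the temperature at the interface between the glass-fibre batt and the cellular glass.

T ≈ 9.55 °C

Per-layer cylindrical resistances, series-summed:
R_aluminium pipe wall = ln(19/10)/(2π×208×1) = 4.911×10^-4 K/W
R_glass-fibre batt = ln(84/19)/(2π×0.036×1) = 6.571 K/W
R_cellular glass = ln(124/84)/(2π×0.0436×1) = 1.422 K/W
R_outer film = 1/(h_o·2πr_oL) = 1/(20.2×2π×0.124×1) = 0.06354 K/W
R_total = 8.057 K/W
Q = ΔT/R_total = 35/8.057
Q = 4.34 W/m
T_interface = T_inner + Q·ΣR(inner→interface) = -19 + 4.34×6.572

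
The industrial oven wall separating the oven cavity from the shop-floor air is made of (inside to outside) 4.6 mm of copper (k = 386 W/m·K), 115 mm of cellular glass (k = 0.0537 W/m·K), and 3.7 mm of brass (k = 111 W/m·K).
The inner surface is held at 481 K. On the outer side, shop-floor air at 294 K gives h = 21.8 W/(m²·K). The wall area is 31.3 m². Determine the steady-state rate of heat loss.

Q ≈ 2680 W

Series thermal resistances:
R_copper = L/(kA) = 0.0046/(386×31.3) = 3.807×10^-7 K/W
R_cellular glass = L/(kA) = 0.115/(0.0537×31.3) = 0.06842 K/W
R_brass = L/(kA) = 0.0037/(111×31.3) = 1.065×10^-6 K/W
R_outer film = 1/(h_o·A) = 1/(21.8×31.3) = 0.001466 K/W
R_total = 0.06989 K/W
Q = ΔT / R_total = 187 / 0.06989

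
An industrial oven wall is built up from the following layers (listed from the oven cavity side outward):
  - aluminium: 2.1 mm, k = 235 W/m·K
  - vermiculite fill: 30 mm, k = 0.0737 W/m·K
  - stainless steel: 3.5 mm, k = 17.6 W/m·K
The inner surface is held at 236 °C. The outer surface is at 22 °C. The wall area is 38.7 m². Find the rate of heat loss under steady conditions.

Model the wall as resistances in series:
R_aluminium = L/(kA) = 0.0021/(235×38.7) = 2.309×10^-7 K/W
R_vermiculite fill = L/(kA) = 0.03/(0.0737×38.7) = 0.01052 K/W
R_stainless steel = L/(kA) = 0.0035/(17.6×38.7) = 5.139×10^-6 K/W
R_total = 0.01052 K/W
Q = ΔT / R_total = 214 / 0.01052

Q ≈ 20300 W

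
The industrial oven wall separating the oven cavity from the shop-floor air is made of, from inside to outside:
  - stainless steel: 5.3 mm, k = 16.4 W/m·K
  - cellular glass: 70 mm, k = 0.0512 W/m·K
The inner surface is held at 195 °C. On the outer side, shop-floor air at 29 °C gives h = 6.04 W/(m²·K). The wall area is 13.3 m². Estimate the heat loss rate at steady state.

Series thermal resistances:
R_stainless steel = L/(kA) = 0.0053/(16.4×13.3) = 2.43×10^-5 K/W
R_cellular glass = L/(kA) = 0.07/(0.0512×13.3) = 0.1028 K/W
R_outer film = 1/(h_o·A) = 1/(6.04×13.3) = 0.01245 K/W
R_total = 0.1153 K/W
Q = ΔT / R_total = 166 / 0.1153

Q ≈ 1440 W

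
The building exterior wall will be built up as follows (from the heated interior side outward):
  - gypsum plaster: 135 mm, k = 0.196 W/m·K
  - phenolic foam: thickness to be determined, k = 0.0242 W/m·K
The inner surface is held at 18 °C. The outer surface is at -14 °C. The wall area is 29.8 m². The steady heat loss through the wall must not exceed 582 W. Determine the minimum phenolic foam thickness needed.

Treating each layer as a thermal resistance in series:
R_gypsum plaster = L/(kA) = 0.135/(0.196×29.8) = 0.02311 K/W
Sum of the known resistances R_other = 0.02311 K/W
Required total resistance R_tot = ΔT/Q_allow = 32/582 = 0.05498 K/W
R_phenolic foam = R_tot − R_other = 0.03187 K/W
L = R·k·A = 0.03187×0.0242×29.8

L ≈ 23 mm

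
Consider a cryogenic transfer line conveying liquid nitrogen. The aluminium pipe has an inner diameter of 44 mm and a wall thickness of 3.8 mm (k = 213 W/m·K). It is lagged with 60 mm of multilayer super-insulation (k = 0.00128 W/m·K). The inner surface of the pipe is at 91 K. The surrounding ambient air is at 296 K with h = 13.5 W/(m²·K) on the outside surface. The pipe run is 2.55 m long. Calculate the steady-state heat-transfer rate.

Q ≈ 3.5 W

Radial resistances (cylindrical: R_cond = ln(r_o/r_i)/(2πkL), R_conv = 1/(h·2πrL)):
R_aluminium pipe wall = ln(25.8/22)/(2π×213×2.55) = 4.669×10^-5 K/W
R_multilayer super-insulation = ln(85.8/25.8)/(2π×0.00128×2.55) = 58.59 K/W
R_outer film = 1/(h_o·2πr_oL) = 1/(13.5×2π×0.0858×2.55) = 0.05388 K/W
R_total = 58.65 K/W
Q = ΔT/R_total = 205/58.65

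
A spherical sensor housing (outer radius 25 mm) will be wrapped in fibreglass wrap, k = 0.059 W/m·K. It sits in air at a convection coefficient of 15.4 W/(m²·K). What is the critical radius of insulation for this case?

For a sphere r_cr = 2k/h = 2×0.059/15.4
r_cr = 7.66 mm; since the bare radius (25 mm) is above r_cr, any added insulation will reduce heat loss.

r_cr ≈ 7.66 mm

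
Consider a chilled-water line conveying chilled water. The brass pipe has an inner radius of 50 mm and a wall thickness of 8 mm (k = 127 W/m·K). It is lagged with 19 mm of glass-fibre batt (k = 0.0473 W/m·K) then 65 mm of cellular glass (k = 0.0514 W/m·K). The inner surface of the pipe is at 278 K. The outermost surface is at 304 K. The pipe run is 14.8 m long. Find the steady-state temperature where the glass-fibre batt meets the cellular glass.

T ≈ 287 K

For a radial system each layer contributes R = ln(r_out/r_in)/(2πkL); films add R = 1/(hA).
R_brass pipe wall = ln(58/50)/(2π×127×14.8) = 1.257×10^-5 K/W
R_glass-fibre batt = ln(77/58)/(2π×0.0473×14.8) = 0.06442 K/W
R_cellular glass = ln(142/77)/(2π×0.0514×14.8) = 0.128 K/W
R_total = 0.1925 K/W
Q = ΔT/R_total = 26/0.1925
Q = 135 W
T_interface = T_inner + Q·ΣR(inner→interface) = 278 + 135×0.06444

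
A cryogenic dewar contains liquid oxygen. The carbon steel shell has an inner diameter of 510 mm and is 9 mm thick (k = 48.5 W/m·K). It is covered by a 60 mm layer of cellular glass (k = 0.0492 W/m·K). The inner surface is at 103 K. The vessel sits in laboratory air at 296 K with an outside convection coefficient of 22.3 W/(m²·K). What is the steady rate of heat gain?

Each spherical layer contributes R = (1/r_i − 1/r_o)/(4πk):
R_carbon steel shell = (1/0.255 − 1/0.264)/(4π×48.5) = 2.194×10^-4 K/W
R_cellular glass = (1/0.264 − 1/0.324)/(4π×0.0492) = 1.135 K/W
R_outer film = 1/(h·4πr_o²) = 1/(22.3×4π×0.324²) = 0.03399 K/W
R_total = 1.169 K/W
Q = ΔT/R_total = 193/1.169

Q ≈ 165 W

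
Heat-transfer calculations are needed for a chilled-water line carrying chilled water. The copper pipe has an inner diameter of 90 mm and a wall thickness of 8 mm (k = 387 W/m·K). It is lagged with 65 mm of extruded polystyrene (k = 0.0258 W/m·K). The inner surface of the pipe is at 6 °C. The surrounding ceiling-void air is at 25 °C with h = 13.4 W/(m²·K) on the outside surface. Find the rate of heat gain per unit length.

q′ ≈ 3.77 W/m

For a radial system each layer contributes R = ln(r_out/r_in)/(2πkL); films add R = 1/(hA).
R_copper pipe wall = ln(53/45)/(2π×387×1) = 6.729×10^-5 K/W
R_extruded polystyrene = ln(118/53)/(2π×0.0258×1) = 4.937 K/W
R_outer film = 1/(h_o·2πr_oL) = 1/(13.4×2π×0.118×1) = 0.1007 K/W
R_total = 5.038 K/W
Q = ΔT/R_total = 19/5.038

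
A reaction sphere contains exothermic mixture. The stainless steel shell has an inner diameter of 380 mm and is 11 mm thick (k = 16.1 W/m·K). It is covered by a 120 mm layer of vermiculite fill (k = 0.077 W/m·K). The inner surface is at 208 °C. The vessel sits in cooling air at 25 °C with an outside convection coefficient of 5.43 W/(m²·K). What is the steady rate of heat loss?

Q ≈ 88.6 W

Each spherical layer contributes R = (1/r_i − 1/r_o)/(4πk):
R_stainless steel shell = (1/0.19 − 1/0.201)/(4π×16.1) = 0.001424 K/W
R_vermiculite fill = (1/0.201 − 1/0.321)/(4π×0.077) = 1.922 K/W
R_outer film = 1/(h·4πr_o²) = 1/(5.43×4π×0.321²) = 0.1422 K/W
R_total = 2.066 K/W
Q = ΔT/R_total = 183/2.066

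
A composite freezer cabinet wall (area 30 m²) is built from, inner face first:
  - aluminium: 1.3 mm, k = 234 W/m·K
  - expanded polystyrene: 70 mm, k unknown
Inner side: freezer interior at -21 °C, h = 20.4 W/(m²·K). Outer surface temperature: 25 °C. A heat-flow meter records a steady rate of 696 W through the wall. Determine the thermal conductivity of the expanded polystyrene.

Model the wall as resistances in series:
R_inner film = 1/(h_i·A) = 1/(20.4×30) = 0.001634 K/W
R_aluminium = L/(kA) = 0.0013/(234×30) = 1.852×10^-7 K/W
Sum of known resistances R_other = 0.001634 K/W
Total R = ΔT/Q = 46/696 = 0.06609 K/W
R_expanded polystyrene = R_total − R_other = 0.06446 K/W
k = L/(R·A) = 0.07/(0.06446×30)

k ≈ 0.0362 W/(m·K)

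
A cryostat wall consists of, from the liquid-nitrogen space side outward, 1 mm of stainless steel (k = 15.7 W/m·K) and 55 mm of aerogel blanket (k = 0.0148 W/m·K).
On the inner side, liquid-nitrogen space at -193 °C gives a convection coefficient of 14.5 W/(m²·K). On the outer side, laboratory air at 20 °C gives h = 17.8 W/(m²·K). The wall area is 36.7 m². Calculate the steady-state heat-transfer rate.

Q ≈ 2030 W

Thermal resistances in series:
R_inner film = 1/(h_i·A) = 1/(14.5×36.7) = 0.001879 K/W
R_stainless steel = L/(kA) = 0.001/(15.7×36.7) = 1.736×10^-6 K/W
R_aerogel blanket = L/(kA) = 0.055/(0.0148×36.7) = 0.1013 K/W
R_outer film = 1/(h_o·A) = 1/(17.8×36.7) = 0.001531 K/W
R_total = 0.1047 K/W
Q = ΔT / R_total = 213 / 0.1047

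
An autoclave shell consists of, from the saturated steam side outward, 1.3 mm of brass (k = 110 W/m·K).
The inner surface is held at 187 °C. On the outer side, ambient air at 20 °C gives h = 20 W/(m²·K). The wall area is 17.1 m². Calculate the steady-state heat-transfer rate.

Q ≈ 57100 W

Using the resistance-network approach (series):
R_brass = L/(kA) = 0.0013/(110×17.1) = 6.911×10^-7 K/W
R_outer film = 1/(h_o·A) = 1/(20×17.1) = 0.002924 K/W
R_total = 0.002925 K/W
Q = ΔT / R_total = 167 / 0.002925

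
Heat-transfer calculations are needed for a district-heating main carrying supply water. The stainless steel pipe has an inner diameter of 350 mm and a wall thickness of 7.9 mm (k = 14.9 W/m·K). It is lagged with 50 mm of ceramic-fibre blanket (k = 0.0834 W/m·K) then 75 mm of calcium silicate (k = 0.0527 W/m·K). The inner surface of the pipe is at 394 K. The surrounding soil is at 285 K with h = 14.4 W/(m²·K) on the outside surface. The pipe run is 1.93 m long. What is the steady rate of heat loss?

Q ≈ 157 W

Cylindrical conduction, so R = ln(r₂/r₁)/(2πkL) per layer, in series:
R_stainless steel pipe wall = ln(182.9/175)/(2π×14.9×1.93) = 2.444×10^-4 K/W
R_ceramic-fibre blanket = ln(232.9/182.9)/(2π×0.0834×1.93) = 0.239 K/W
R_calcium silicate = ln(307.9/232.9)/(2π×0.0527×1.93) = 0.4368 K/W
R_outer film = 1/(h_o·2πr_oL) = 1/(14.4×2π×0.3079×1.93) = 0.0186 K/W
R_total = 0.6946 K/W
Q = ΔT/R_total = 109/0.6946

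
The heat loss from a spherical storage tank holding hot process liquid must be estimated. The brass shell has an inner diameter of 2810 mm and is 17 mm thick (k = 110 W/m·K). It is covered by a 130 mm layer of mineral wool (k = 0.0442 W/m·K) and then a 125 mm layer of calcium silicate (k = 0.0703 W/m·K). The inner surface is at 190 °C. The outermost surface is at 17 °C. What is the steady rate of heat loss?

For a spherical shell R = (1/r₁ − 1/r₂)/(4πk); film R = 1/(h·4πr²). In series:
R_brass shell = (1/1.405 − 1/1.422)/(4π×110) = 6.156×10^-6 K/W
R_mineral wool = (1/1.422 − 1/1.552)/(4π×0.0442) = 0.1061 K/W
R_calcium silicate = (1/1.552 − 1/1.677)/(4π×0.0703) = 0.05437 K/W
R_total = 0.1604 K/W
Q = ΔT/R_total = 173/0.1604

Q ≈ 1080 W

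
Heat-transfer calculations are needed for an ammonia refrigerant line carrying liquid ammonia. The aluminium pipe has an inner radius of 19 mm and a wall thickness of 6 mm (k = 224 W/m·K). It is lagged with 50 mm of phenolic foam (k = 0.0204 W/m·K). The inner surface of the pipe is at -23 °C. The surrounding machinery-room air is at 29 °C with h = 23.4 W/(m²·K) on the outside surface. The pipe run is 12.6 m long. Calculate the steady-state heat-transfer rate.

For a radial system each layer contributes R = ln(r_out/r_in)/(2πkL); films add R = 1/(hA).
R_aluminium pipe wall = ln(25/19)/(2π×224×12.6) = 1.548×10^-5 K/W
R_phenolic foam = ln(75/25)/(2π×0.0204×12.6) = 0.6802 K/W
R_outer film = 1/(h_o·2πr_oL) = 1/(23.4×2π×0.075×12.6) = 0.007197 K/W
R_total = 0.6875 K/W
Q = ΔT/R_total = 52/0.6875

Q ≈ 75.6 W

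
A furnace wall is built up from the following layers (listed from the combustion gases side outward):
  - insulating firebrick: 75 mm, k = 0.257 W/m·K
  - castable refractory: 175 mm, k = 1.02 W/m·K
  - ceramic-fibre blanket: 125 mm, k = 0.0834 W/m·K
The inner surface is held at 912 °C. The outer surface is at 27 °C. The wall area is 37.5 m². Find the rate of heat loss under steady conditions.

Thermal resistances in series:
R_insulating firebrick = L/(kA) = 0.075/(0.257×37.5) = 0.007782 K/W
R_castable refractory = L/(kA) = 0.175/(1.02×37.5) = 0.004575 K/W
R_ceramic-fibre blanket = L/(kA) = 0.125/(0.0834×37.5) = 0.03997 K/W
R_total = 0.05233 K/W
Q = ΔT / R_total = 885 / 0.05233

Q ≈ 16900 W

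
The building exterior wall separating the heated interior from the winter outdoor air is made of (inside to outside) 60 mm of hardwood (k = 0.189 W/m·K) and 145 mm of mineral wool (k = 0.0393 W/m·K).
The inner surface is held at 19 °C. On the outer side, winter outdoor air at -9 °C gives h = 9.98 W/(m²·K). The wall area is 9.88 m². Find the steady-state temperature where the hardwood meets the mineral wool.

T ≈ 16.8 °C

Treating each layer as a thermal resistance in series:
R_hardwood = L/(kA) = 0.06/(0.189×9.88) = 0.03213 K/W
R_mineral wool = L/(kA) = 0.145/(0.0393×9.88) = 0.3734 K/W
R_outer film = 1/(h_o·A) = 1/(9.98×9.88) = 0.01014 K/W
R_total = 0.4157 K/W;  Q = ΔT/R_total = 28/0.4157 = 67.35 W
T_interface = T_inner − Q·ΣR(inner→interface) = 19 − 67.4×0.03213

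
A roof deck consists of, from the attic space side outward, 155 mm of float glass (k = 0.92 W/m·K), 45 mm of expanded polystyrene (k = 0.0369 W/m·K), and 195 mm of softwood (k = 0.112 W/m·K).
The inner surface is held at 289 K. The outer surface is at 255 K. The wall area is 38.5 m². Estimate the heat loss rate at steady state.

Q ≈ 418 W

Using the resistance-network approach (series):
R_float glass = L/(kA) = 0.155/(0.92×38.5) = 0.004376 K/W
R_expanded polystyrene = L/(kA) = 0.045/(0.0369×38.5) = 0.03168 K/W
R_softwood = L/(kA) = 0.195/(0.112×38.5) = 0.04522 K/W
R_total = 0.08127 K/W
Q = ΔT / R_total = 34 / 0.08127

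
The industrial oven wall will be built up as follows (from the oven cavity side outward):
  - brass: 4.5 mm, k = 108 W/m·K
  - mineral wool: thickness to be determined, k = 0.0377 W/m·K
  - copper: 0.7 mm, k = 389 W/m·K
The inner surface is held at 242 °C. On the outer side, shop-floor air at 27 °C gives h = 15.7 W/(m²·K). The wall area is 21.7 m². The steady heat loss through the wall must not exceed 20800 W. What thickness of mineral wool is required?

L ≈ 6.05 mm

Using the resistance-network approach (series):
R_brass = L/(kA) = 0.0045/(108×21.7) = 1.92×10^-6 K/W
R_copper = L/(kA) = 0.0007/(389×21.7) = 8.293×10^-8 K/W
R_outer film = 1/(h_o·A) = 1/(15.7×21.7) = 0.002935 K/W
Sum of the known resistances R_other = 0.002937 K/W
Required total resistance R_tot = ΔT/Q_allow = 215/20800 = 0.01034 K/W
R_mineral wool = R_tot − R_other = 0.007399 K/W
L = R·k·A = 0.007399×0.0377×21.7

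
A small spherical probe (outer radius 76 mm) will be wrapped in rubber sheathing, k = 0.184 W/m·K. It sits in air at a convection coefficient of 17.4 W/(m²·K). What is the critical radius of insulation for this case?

For a sphere r_cr = 2k/h = 2×0.184/17.4
r_cr = 21.1 mm; since the bare radius (76 mm) is above r_cr, any added insulation will reduce heat loss.

r_cr ≈ 21.1 mm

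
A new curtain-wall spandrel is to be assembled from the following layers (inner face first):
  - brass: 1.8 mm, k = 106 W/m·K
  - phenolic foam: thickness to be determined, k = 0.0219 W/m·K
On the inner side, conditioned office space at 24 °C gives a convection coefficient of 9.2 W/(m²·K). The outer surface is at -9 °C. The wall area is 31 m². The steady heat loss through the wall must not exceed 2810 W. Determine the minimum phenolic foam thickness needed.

L ≈ 5.59 mm

Treating each layer as a thermal resistance in series:
R_inner film = 1/(h_i·A) = 1/(9.2×31) = 0.003506 K/W
R_brass = L/(kA) = 0.0018/(106×31) = 5.478×10^-7 K/W
Sum of the known resistances R_other = 0.003507 K/W
Required total resistance R_tot = ΔT/Q_allow = 33/2810 = 0.01174 K/W
R_phenolic foam = R_tot − R_other = 0.008237 K/W
L = R·k·A = 0.008237×0.0219×31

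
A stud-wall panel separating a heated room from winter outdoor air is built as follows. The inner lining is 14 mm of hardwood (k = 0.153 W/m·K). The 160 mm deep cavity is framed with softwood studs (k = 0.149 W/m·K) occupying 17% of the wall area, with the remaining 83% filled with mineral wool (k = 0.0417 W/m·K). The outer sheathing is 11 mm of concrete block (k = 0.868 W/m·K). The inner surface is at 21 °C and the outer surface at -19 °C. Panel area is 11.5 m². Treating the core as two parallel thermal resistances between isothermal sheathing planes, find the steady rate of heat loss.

Q ≈ 166 W

Sheathing layers in series; stud and cavity paths in parallel between them.
R_inner = 0.014/(0.153×11.5) = 0.007957 K/W
R_stud  = 0.16/(0.149×0.17×11.5) = 0.5493 K/W
R_cav   = 0.16/(0.0417×0.83×11.5) = 0.402 K/W
1/R_core = 1/R_stud + 1/R_cav → R_core = 0.2321 K/W
R_outer = 0.011/(0.868×11.5) = 0.001102 K/W
R_total = 0.2412 K/W
Q = ΔT/R_total = 40/0.2412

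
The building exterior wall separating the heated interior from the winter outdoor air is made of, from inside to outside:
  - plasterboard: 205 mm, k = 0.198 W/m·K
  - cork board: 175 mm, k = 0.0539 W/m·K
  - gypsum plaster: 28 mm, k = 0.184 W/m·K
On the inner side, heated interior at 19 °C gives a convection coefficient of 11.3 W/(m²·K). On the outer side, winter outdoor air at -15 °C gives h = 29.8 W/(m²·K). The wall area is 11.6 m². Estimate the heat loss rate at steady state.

Q ≈ 86.6 W

Model the wall as resistances in series:
R_inner film = 1/(h_i·A) = 1/(11.3×11.6) = 0.007629 K/W
R_plasterboard = L/(kA) = 0.205/(0.198×11.6) = 0.08925 K/W
R_cork board = L/(kA) = 0.175/(0.0539×11.6) = 0.2799 K/W
R_gypsum plaster = L/(kA) = 0.028/(0.184×11.6) = 0.01312 K/W
R_outer film = 1/(h_o·A) = 1/(29.8×11.6) = 0.002893 K/W
R_total = 0.3928 K/W
Q = ΔT / R_total = 34 / 0.3928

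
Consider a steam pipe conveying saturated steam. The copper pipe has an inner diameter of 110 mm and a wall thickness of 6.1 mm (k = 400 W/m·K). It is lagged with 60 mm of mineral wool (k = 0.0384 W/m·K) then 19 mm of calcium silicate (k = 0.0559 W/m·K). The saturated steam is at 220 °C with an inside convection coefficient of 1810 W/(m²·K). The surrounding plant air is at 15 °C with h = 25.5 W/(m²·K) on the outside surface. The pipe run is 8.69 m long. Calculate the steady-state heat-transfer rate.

Q ≈ 540 W

Treating each annulus and film as a series resistance:
R_inner film = 1/(h_i·2πr₁L) = 1/(1810×2π×0.055×8.69) = 1.84×10^-4 K/W
R_copper pipe wall = ln(61.1/55)/(2π×400×8.69) = 4.816×10^-6 K/W
R_mineral wool = ln(121.1/61.1)/(2π×0.0384×8.69) = 0.3263 K/W
R_calcium silicate = ln(140.1/121.1)/(2π×0.0559×8.69) = 0.04775 K/W
R_outer film = 1/(h_o·2πr_oL) = 1/(25.5×2π×0.1401×8.69) = 0.005127 K/W
R_total = 0.3793 K/W
Q = ΔT/R_total = 205/0.3793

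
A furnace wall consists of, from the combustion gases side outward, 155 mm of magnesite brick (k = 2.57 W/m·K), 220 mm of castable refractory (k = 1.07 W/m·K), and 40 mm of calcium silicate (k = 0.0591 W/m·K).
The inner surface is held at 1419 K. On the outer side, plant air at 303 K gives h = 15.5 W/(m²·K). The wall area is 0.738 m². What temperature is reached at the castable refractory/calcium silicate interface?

Thermal resistances in series:
R_magnesite brick = L/(kA) = 0.155/(2.57×0.738) = 0.08172 K/W
R_castable refractory = L/(kA) = 0.22/(1.07×0.738) = 0.2786 K/W
R_calcium silicate = L/(kA) = 0.04/(0.0591×0.738) = 0.9171 K/W
R_outer film = 1/(h_o·A) = 1/(15.5×0.738) = 0.08742 K/W
R_total = 1.365 K/W;  Q = ΔT/R_total = 1116/1.365 = 817.7 W
T_interface = T_inner − Q·ΣR(inner→interface) = 1419 − 818×0.3603

T ≈ 1120 K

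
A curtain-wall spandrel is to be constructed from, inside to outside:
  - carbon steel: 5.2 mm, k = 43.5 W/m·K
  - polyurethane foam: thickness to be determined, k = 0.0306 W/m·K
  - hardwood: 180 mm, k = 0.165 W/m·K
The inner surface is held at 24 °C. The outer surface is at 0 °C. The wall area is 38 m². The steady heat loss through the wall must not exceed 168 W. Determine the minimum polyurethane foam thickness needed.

L ≈ 133 mm

Treating each layer as a thermal resistance in series:
R_carbon steel = L/(kA) = 0.0052/(43.5×38) = 3.146×10^-6 K/W
R_hardwood = L/(kA) = 0.18/(0.165×38) = 0.02871 K/W
Sum of the known resistances R_other = 0.02871 K/W
Required total resistance R_tot = ΔT/Q_allow = 24/168 = 0.1429 K/W
R_polyurethane foam = R_tot − R_other = 0.1141 K/W
L = R·k·A = 0.1141×0.0306×38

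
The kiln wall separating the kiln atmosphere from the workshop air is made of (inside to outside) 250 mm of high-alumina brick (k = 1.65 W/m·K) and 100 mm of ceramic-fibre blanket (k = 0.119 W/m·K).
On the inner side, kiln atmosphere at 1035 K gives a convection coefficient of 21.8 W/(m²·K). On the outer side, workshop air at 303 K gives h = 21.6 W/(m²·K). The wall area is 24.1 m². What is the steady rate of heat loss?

Thermal resistances in series:
R_inner film = 1/(h_i·A) = 1/(21.8×24.1) = 0.001903 K/W
R_high-alumina brick = L/(kA) = 0.25/(1.65×24.1) = 0.006287 K/W
R_ceramic-fibre blanket = L/(kA) = 0.1/(0.119×24.1) = 0.03487 K/W
R_outer film = 1/(h_o·A) = 1/(21.6×24.1) = 0.001921 K/W
R_total = 0.04498 K/W
Q = ΔT / R_total = 732 / 0.04498

Q ≈ 16300 W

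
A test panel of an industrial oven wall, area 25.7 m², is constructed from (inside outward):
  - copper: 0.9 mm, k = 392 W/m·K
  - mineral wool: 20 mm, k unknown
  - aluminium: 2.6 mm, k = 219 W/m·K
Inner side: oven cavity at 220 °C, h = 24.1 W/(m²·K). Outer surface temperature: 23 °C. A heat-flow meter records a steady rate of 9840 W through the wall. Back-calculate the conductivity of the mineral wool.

Using the resistance-network approach (series):
R_inner film = 1/(h_i·A) = 1/(24.1×25.7) = 0.001615 K/W
R_copper = L/(kA) = 0.0009/(392×25.7) = 8.934×10^-8 K/W
R_aluminium = L/(kA) = 0.0026/(219×25.7) = 4.62×10^-7 K/W
Sum of known resistances R_other = 0.001615 K/W
Total R = ΔT/Q = 197/9840 = 0.02002 K/W
R_mineral wool = R_total − R_other = 0.01841 K/W
k = L/(R·A) = 0.02/(0.01841×25.7)

k ≈ 0.0423 W/(m·K)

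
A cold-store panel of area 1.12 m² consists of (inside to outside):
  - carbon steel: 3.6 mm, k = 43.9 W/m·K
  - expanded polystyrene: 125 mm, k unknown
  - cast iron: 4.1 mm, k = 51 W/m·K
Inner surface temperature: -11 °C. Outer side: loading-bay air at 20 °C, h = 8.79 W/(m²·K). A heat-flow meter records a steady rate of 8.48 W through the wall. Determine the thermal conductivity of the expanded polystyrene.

Using the resistance-network approach (series):
R_carbon steel = L/(kA) = 0.0036/(43.9×1.12) = 7.322×10^-5 K/W
R_cast iron = L/(kA) = 0.0041/(51×1.12) = 7.178×10^-5 K/W
R_outer film = 1/(h_o·A) = 1/(8.79×1.12) = 0.1016 K/W
Sum of known resistances R_other = 0.1017 K/W
Total R = ΔT/Q = 31/8.48 = 3.656 K/W
R_expanded polystyrene = R_total − R_other = 3.554 K/W
k = L/(R·A) = 0.125/(3.554×1.12)

k ≈ 0.0314 W/(m·K)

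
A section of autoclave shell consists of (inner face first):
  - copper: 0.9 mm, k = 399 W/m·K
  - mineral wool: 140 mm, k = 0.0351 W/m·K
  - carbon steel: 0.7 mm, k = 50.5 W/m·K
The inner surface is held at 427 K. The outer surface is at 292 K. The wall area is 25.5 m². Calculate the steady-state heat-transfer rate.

Q ≈ 863 W

Using the resistance-network approach (series):
R_copper = L/(kA) = 0.0009/(399×25.5) = 8.846×10^-8 K/W
R_mineral wool = L/(kA) = 0.14/(0.0351×25.5) = 0.1564 K/W
R_carbon steel = L/(kA) = 0.0007/(50.5×25.5) = 5.436×10^-7 K/W
R_total = 0.1564 K/W
Q = ΔT / R_total = 135 / 0.1564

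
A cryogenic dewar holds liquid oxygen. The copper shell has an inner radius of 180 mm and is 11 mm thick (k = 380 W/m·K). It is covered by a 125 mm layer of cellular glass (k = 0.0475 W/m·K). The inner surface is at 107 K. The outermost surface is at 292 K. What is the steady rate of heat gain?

Spherical conduction: R = (1/r_in − 1/r_out)/(4πk) per layer; series-sum.
R_copper shell = (1/0.18 − 1/0.191)/(4π×380) = 6.7×10^-5 K/W
R_cellular glass = (1/0.191 − 1/0.316)/(4π×0.0475) = 3.47 K/W
R_total = 3.47 K/W
Q = ΔT/R_total = 185/3.47

Q ≈ 53.3 W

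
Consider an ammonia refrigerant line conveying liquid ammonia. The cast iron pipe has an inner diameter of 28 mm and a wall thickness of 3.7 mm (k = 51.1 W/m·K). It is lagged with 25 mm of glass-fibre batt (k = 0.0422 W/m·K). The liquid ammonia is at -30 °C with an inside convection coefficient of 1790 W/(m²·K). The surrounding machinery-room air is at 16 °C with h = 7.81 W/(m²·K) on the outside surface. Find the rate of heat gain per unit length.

Radial resistances (cylindrical: R_cond = ln(r_o/r_i)/(2πkL), R_conv = 1/(h·2πrL)):
R_inner film = 1/(h_i·2πr₁L) = 1/(1790×2π×0.014×1) = 0.006351 K/W
R_cast iron pipe wall = ln(17.7/14)/(2π×51.1×1) = 7.304×10^-4 K/W
R_glass-fibre batt = ln(42.7/17.7)/(2π×0.0422×1) = 3.321 K/W
R_outer film = 1/(h_o·2πr_oL) = 1/(7.81×2π×0.0427×1) = 0.4772 K/W
R_total = 3.806 K/W
Q = ΔT/R_total = 46/3.806

q′ ≈ 12.1 W/m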